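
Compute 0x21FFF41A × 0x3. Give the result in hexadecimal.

Multiply each base-16 digit by 3, carrying:
  A×3 = 30 → write E carry 1
  1×3+1 = 4 → write 4
  4×3 = 12 → write C
  F×3 = 45 → write D carry 2
  F×3+2 = 47 → write F carry 2
  F×3+2 = 47 → write F carry 2
  1×3+2 = 5 → write 5
  2×3 = 6 → write 6

0x65FFDC4E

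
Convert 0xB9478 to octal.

Expand each hex digit to 4 bits: B=1011 9=1001 4=0100 7=0111 8=1000.
Group the bits in threes: 010 111 001 010 001 111 000 → 2712170.

0o2712170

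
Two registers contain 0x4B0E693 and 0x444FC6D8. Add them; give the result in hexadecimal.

Add column by column in base 16, right to left:
  3+8 = B
  9+D = 6 carry 1
  6+6+1 = D
  E+C = A carry 1
  0+F+1 = 0 carry 1
  B+4+1 = 0 carry 1
  4+4+1 = 9
  0+4 = 4

0x4900AD6B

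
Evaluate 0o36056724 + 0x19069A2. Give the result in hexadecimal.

0x208C776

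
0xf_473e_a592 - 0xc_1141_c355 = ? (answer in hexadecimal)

0x335fce23d

Subtract column by column in base 16:
  2-5 → d (borrow)
  9-5-1 → 3
  5-3 → 2
  a-c → e (borrow)
  e-1-1 → c
  3-4 → f (borrow)
  7-1-1 → 5
  4-1 → 3
  f-c → 3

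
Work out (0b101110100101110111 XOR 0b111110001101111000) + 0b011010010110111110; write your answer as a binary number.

First 0b101110100101110111 XOR 0b111110001101111000 = 0b010000101000001111.
Add column by column in base 2, right to left:
  1+0 = 1
  1+1 = 0 carry 1
  1+1+1 = 1 carry 1
  1+1+1 = 1 carry 1
  0+1+1 = 0 carry 1
  0+1+1 = 0 carry 1
  0+0+1 = 1
  0+1 = 1
  0+1 = 1
  1+0 = 1
  0+1 = 1
  1+0 = 1
  0+0 = 0
  0+1 = 1
  0+0 = 0
  0+1 = 1
  1+1 = 0 carry 1
  final carry 1

0b101010111111001101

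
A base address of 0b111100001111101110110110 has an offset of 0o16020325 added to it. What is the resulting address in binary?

0b1001010010001110010001011

0o16020325 = 0b1110000010000011010101 in binary.
Add column by column in base 2, right to left:
  0+1 = 1
  1+0 = 1
  1+1 = 0 carry 1
  0+0+1 = 1
  1+1 = 0 carry 1
  1+0+1 = 0 carry 1
  0+1+1 = 0 carry 1
  1+1+1 = 1 carry 1
  1+0+1 = 0 carry 1
  1+0+1 = 0 carry 1
  0+0+1 = 1
  1+0 = 1
  1+0 = 1
  1+1 = 0 carry 1
  1+0+1 = 0 carry 1
  1+0+1 = 0 carry 1
  0+0+1 = 1
  0+0 = 0
  0+0 = 0
  0+1 = 1
  1+1 = 0 carry 1
  1+1+1 = 1 carry 1
  1+0+1 = 0 carry 1
  1+0+1 = 0 carry 1
  final carry 1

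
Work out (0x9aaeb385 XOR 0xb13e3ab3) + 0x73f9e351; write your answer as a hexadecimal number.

0x9f8a6c87

First 0x9aaeb385 XOR 0xb13e3ab3 = 0x2b908936.
Add column by column in base 16, right to left:
  6+1 = 7
  3+5 = 8
  9+3 = c
  8+e = 6 carry 1
  0+9+1 = a
  9+f = 8 carry 1
  b+3+1 = f
  2+7 = 9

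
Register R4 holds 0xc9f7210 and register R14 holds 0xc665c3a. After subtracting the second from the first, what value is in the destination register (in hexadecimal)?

Subtract column by column in base 16:
  0-a → 6 (borrow)
  1-3-1 → d (borrow)
  2-c-1 → 5 (borrow)
  7-5-1 → 1
  f-6 → 9
  9-6 → 3
  c-c → 0

0x3915d6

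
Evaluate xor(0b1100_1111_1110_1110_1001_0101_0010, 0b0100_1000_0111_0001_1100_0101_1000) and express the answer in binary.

XOR bit by bit (1 where the bits differ):
  1100111111101110100101010010
^ 0100100001110001110001011000
= 1000011110011111010100001010

0b1000011110011111010100001010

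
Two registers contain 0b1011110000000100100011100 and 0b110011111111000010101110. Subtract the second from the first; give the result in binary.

0b101010000001100001101110

Subtract column by column in base 2:
  0-0 → 0
  0-1 → 1 (borrow)
  1-1-1 → 1 (borrow)
  1-1-1 → 1 (borrow)
  1-0-1 → 0
  0-1 → 1 (borrow)
  0-0-1 → 1 (borrow)
  0-1-1 → 0 (borrow)
  1-0-1 → 0
  0-0 → 0
  0-0 → 0
  1-0 → 1
  0-1 → 1 (borrow)
  0-1-1 → 0 (borrow)
  0-1-1 → 0 (borrow)
  0-1-1 → 0 (borrow)
  0-1-1 → 0 (borrow)
  0-1-1 → 0 (borrow)
  0-1-1 → 0 (borrow)
  1-1-1 → 1 (borrow)
  1-0-1 → 0
  1-0 → 1
  1-1 → 0
  0-1 → 1 (borrow)
  1-0-1 → 0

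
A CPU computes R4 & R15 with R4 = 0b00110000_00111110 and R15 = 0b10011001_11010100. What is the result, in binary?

AND bit by bit (1 only where both bits are 1):
  0011000000111110
& 1001100111010100
= 0001000000010100

0b0001000000010100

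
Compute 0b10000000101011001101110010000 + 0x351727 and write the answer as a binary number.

0x351727 = 0b1101010001011100100111 in binary.
Add column by column in base 2, right to left:
  0+1 = 1
  0+1 = 1
  0+1 = 1
  0+0 = 0
  1+0 = 1
  0+1 = 1
  0+0 = 0
  1+0 = 1
  1+1 = 0 carry 1
  1+1+1 = 1 carry 1
  0+1+1 = 0 carry 1
  1+0+1 = 0 carry 1
  1+1+1 = 1 carry 1
  0+0+1 = 1
  0+0 = 0
  1+0 = 1
  1+1 = 0 carry 1
  0+0+1 = 1
  1+1 = 0 carry 1
  0+0+1 = 1
  1+1 = 0 carry 1
  0+1+1 = 0 carry 1
  0+0+1 = 1
  0+0 = 0
  0+0 = 0
  0+0 = 0
  0+0 = 0
  0+0 = 0
  1+0 = 1

0b10000010010101011001010110111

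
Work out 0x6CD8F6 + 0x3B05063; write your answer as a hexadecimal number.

Add column by column in base 16, right to left:
  6+3 = 9
  F+6 = 5 carry 1
  8+0+1 = 9
  D+5 = 2 carry 1
  C+0+1 = D
  6+B = 1 carry 1
  0+3+1 = 4

0x41D2959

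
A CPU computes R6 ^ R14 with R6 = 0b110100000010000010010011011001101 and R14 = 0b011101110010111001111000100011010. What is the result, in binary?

XOR bit by bit (1 where the bits differ):
  110100000010000010010011011001101
^ 011101110010111001111000100011010
= 101001110000111011101011111010111

0b101001110000111011101011111010111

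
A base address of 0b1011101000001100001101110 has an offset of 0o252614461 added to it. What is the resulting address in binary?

0b100000111110011000110011111

0o252614461 = 0b10101010110001100100110001 in binary.
Add column by column in base 2, right to left:
  0+1 = 1
  1+0 = 1
  1+0 = 1
  1+0 = 1
  0+1 = 1
  1+1 = 0 carry 1
  1+0+1 = 0 carry 1
  0+0+1 = 1
  0+1 = 1
  0+0 = 0
  0+0 = 0
  1+1 = 0 carry 1
  1+1+1 = 1 carry 1
  0+0+1 = 1
  0+0 = 0
  0+0 = 0
  0+1 = 1
  0+1 = 1
  1+0 = 1
  0+1 = 1
  1+0 = 1
  1+1 = 0 carry 1
  1+0+1 = 0 carry 1
  0+1+1 = 0 carry 1
  1+0+1 = 0 carry 1
  0+1+1 = 0 carry 1
  final carry 1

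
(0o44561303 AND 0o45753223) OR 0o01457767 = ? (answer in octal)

0o45557767

0o44561303 AND 0o45753223 = 0o44541203.
Then OR with 0o01457767.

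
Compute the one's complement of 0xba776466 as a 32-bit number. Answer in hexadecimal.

0x45889b99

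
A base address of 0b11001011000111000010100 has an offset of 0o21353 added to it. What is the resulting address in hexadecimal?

0x65B0FF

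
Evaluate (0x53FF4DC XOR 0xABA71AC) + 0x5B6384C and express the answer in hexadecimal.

0x153BBDBC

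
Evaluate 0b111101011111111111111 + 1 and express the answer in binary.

0b111101100000000000000

The trailing 14 digits are 1 (max in base 2), so adding 1 cascades: they roll to 0 and the next digit up increments.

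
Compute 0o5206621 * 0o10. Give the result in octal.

0o52066210

Multiply each base-8 digit by 8, carrying:
  1×8 = 8 → write 0 carry 1
  2×8+1 = 17 → write 1 carry 2
  6×8+2 = 50 → write 2 carry 6
  6×8+6 = 54 → write 6 carry 6
  0×8+6 = 6 → write 6
  2×8 = 16 → write 0 carry 2
  5×8+2 = 42 → write 2 carry 5
  remaining carry: 5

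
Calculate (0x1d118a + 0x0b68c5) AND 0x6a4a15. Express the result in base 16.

Add column by column in base 16, right to left:
  a+5 = f
  8+c = 4 carry 1
  1+8+1 = a
  1+6 = 7
  d+b = 8 carry 1
  1+0+1 = 2
Sum = 0x287a4f; now AND with 0x6a4a15:
  2&6=2, 8&a=8, 7&4=4, a&a=a, 4&1=0, f&5=5

0x284a05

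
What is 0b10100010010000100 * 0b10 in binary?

0b101000100100001000

Multiply each base-2 digit by 2, carrying:
  0×2 = 0 → write 0
  0×2 = 0 → write 0
  1×2 = 2 → write 0 carry 1
  0×2+1 = 1 → write 1
  0×2 = 0 → write 0
  0×2 = 0 → write 0
  0×2 = 0 → write 0
  1×2 = 2 → write 0 carry 1
  0×2+1 = 1 → write 1
  0×2 = 0 → write 0
  1×2 = 2 → write 0 carry 1
  0×2+1 = 1 → write 1
  0×2 = 0 → write 0
  0×2 = 0 → write 0
  1×2 = 2 → write 0 carry 1
  0×2+1 = 1 → write 1
  1×2 = 2 → write 0 carry 1
  remaining carry: 1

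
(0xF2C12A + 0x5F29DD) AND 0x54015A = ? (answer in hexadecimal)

Add column by column in base 16, right to left:
  A+D = 7 carry 1
  2+D+1 = 0 carry 1
  1+9+1 = B
  C+2 = E
  2+F = 1 carry 1
  F+5+1 = 5 carry 1
  final carry 1
Sum = 0x151EB07; now AND with 0x54015A:
  1&0=0, 5&5=5, 1&4=0, E&0=0, B&1=1, 0&5=0, 7&A=2

0x500102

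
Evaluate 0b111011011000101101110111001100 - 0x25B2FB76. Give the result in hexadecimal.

0b111011011000101101110111001100 = 0x3B62DDCC in hexadecimal.
Subtract column by column in base 16:
  C-6 → 6
  C-7 → 5
  D-B → 2
  D-F → E (borrow)
  2-2-1 → F (borrow)
  6-B-1 → A (borrow)
  B-5-1 → 5
  3-2 → 1

0x15AFE256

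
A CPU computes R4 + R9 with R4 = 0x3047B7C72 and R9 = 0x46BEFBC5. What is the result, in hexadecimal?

0x34B3A7837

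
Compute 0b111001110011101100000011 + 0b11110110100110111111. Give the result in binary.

0b111101101010010011000010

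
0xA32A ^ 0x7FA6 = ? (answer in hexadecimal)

0xDC8C

XOR each hex digit independently (no carries):
  A^7=D, 3^F=C, 2^A=8, A^6=C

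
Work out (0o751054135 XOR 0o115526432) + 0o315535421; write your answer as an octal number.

First 0o751054135 XOR 0o115526432 = 0o644572507.
Add column by column in base 8, right to left:
  7+1 = 0 carry 1
  0+2+1 = 3
  5+4 = 1 carry 1
  2+5+1 = 0 carry 1
  7+3+1 = 3 carry 1
  5+5+1 = 3 carry 1
  4+5+1 = 2 carry 1
  4+1+1 = 6
  6+3 = 1 carry 1
  final carry 1

0o1162330130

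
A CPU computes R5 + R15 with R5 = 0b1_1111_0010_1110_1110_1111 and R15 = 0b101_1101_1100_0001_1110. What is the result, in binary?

Add column by column in base 2, right to left:
  1+0 = 1
  1+1 = 0 carry 1
  1+1+1 = 1 carry 1
  1+1+1 = 1 carry 1
  0+1+1 = 0 carry 1
  1+0+1 = 0 carry 1
  1+0+1 = 0 carry 1
  1+0+1 = 0 carry 1
  0+0+1 = 1
  1+0 = 1
  1+1 = 0 carry 1
  1+1+1 = 1 carry 1
  0+1+1 = 0 carry 1
  1+0+1 = 0 carry 1
  0+1+1 = 0 carry 1
  0+1+1 = 0 carry 1
  1+1+1 = 1 carry 1
  1+0+1 = 0 carry 1
  1+1+1 = 1 carry 1
  1+0+1 = 0 carry 1
  1+0+1 = 0 carry 1
  final carry 1

0b1001010000101100001101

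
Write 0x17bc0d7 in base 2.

0b1011110111100000011010111

Expand each hex digit to 4 bits: 1=0001 7=0111 b=1011 c=1100 0=0000 d=1101 7=0111.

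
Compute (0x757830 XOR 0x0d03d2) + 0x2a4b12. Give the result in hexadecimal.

First 0x757830 XOR 0x0d03d2 = 0x787be2.
Add column by column in base 16, right to left:
  2+2 = 4
  e+1 = f
  b+b = 6 carry 1
  7+4+1 = c
  8+a = 2 carry 1
  7+2+1 = a

0xa2c6f4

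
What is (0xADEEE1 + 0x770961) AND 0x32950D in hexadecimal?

Add column by column in base 16, right to left:
  1+1 = 2
  E+6 = 4 carry 1
  E+9+1 = 8 carry 1
  E+0+1 = F
  D+7 = 4 carry 1
  A+7+1 = 2 carry 1
  final carry 1
Sum = 0x124F842; now AND with 0x32950D:
  1&0=0, 2&3=2, 4&2=0, F&9=9, 8&5=0, 4&0=0, 2&D=0

0x209000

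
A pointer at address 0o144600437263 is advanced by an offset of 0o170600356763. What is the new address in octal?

Add column by column in base 8, right to left:
  3+3 = 6
  6+6 = 4 carry 1
  2+7+1 = 2 carry 1
  7+6+1 = 6 carry 1
  3+5+1 = 1 carry 1
  4+3+1 = 0 carry 1
  0+0+1 = 1
  0+0 = 0
  6+6 = 4 carry 1
  4+0+1 = 5
  4+7 = 3 carry 1
  1+1+1 = 3

0o335401016246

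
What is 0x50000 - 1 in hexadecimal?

0x4ffff

The trailing 4 digits are 0, so subtracting 1 borrows through: they become F and the next digit up decrements.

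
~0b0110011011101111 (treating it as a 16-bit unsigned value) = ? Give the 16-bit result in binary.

0b1001100100010000

Invert each bit: 0110011011101111 → 1001100100010000.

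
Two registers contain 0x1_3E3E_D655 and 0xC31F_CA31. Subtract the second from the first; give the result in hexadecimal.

Subtract column by column in base 16:
  5-1 → 4
  5-3 → 2
  6-A → C (borrow)
  D-C-1 → 0
  E-F → F (borrow)
  3-1-1 → 1
  E-3 → B
  3-C → 7 (borrow)
  1-0-1 → 0

0x7B1F0C24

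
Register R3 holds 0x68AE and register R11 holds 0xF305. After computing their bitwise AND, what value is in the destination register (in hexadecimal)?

AND each hex digit independently (no carries):
  6&F=6, 8&3=0, A&0=0, E&5=4

0x6004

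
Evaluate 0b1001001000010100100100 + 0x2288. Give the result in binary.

0x2288 = 0b10001010001000 in binary.
Add column by column in base 2, right to left:
  0+0 = 0
  0+0 = 0
  1+0 = 1
  0+1 = 1
  0+0 = 0
  1+0 = 1
  0+0 = 0
  0+1 = 1
  1+0 = 1
  0+1 = 1
  1+0 = 1
  0+0 = 0
  0+0 = 0
  0+1 = 1
  0+0 = 0
  1+0 = 1
  0+0 = 0
  0+0 = 0
  1+0 = 1
  0+0 = 0
  0+0 = 0
  1+0 = 1

0b1001001010011110101100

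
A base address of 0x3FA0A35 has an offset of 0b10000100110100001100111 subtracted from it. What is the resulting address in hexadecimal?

0x3B7A1CE

0b10000100110100001100111 = 0x426867 in hexadecimal.
Subtract column by column in base 16:
  5-7 → E (borrow)
  3-6-1 → C (borrow)
  A-8-1 → 1
  0-6 → A (borrow)
  A-2-1 → 7
  F-4 → B
  3-0 → 3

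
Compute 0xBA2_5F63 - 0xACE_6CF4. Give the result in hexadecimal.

Subtract column by column in base 16:
  3-4 → F (borrow)
  6-F-1 → 6 (borrow)
  F-C-1 → 2
  5-6 → F (borrow)
  2-E-1 → 3 (borrow)
  A-C-1 → D (borrow)
  B-A-1 → 0

0xD3F26F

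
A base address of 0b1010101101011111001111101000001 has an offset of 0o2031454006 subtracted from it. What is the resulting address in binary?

0b1000101010010010100011100111011

0o2031454006 = 0b10000011001100101100000000110 in binary.
Subtract column by column in base 2:
  1-0 → 1
  0-1 → 1 (borrow)
  0-1-1 → 0 (borrow)
  0-0-1 → 1 (borrow)
  0-0-1 → 1 (borrow)
  0-0-1 → 1 (borrow)
  1-0-1 → 0
  0-0 → 0
  1-0 → 1
  1-0 → 1
  1-0 → 1
  1-1 → 0
  1-1 → 0
  0-0 → 0
  0-1 → 1 (borrow)
  1-0-1 → 0
  1-0 → 1
  1-1 → 0
  1-1 → 0
  1-0 → 1
  0-0 → 0
  1-1 → 0
  0-1 → 1 (borrow)
  1-0-1 → 0
  1-0 → 1
  0-0 → 0
  1-0 → 1
  0-0 → 0
  1-1 → 0
  0-0 → 0
  1-0 → 1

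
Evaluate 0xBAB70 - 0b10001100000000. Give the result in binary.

0b10111000100001110000

0xBAB70 = 0b10111010101101110000 in binary.
Subtract column by column in base 2:
  0-0 → 0
  0-0 → 0
  0-0 → 0
  0-0 → 0
  1-0 → 1
  1-0 → 1
  1-0 → 1
  0-0 → 0
  1-1 → 0
  1-1 → 0
  0-0 → 0
  1-0 → 1
  0-0 → 0
  1-1 → 0
  0-0 → 0
  1-0 → 1
  1-0 → 1
  1-0 → 1
  0-0 → 0
  1-0 → 1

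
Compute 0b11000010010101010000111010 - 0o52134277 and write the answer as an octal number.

0b11000010010101010000111010 = 0o302252072 in octal.
Subtract column by column in base 8:
  2-7 → 3 (borrow)
  7-7-1 → 7 (borrow)
  0-2-1 → 5 (borrow)
  2-4-1 → 5 (borrow)
  5-3-1 → 1
  2-1 → 1
  2-2 → 0
  0-5 → 3 (borrow)
  3-0-1 → 2

0o230115573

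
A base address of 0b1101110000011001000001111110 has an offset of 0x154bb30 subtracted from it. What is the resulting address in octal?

0o1433152516

0b1101110000011001000001111110 = 0o1560310176 in octal.
0x154bb30 = 0o125135460 in octal.
Subtract column by column in base 8:
  6-0 → 6
  7-6 → 1
  1-4 → 5 (borrow)
  0-5-1 → 2 (borrow)
  1-3-1 → 5 (borrow)
  3-1-1 → 1
  0-5 → 3 (borrow)
  6-2-1 → 3
  5-1 → 4
  1-0 → 1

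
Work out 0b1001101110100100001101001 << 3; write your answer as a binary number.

Left shift by 3: append 3 zero bits.

0b1001101110100100001101001000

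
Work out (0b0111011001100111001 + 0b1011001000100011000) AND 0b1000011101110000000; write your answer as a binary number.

0b0

Add column by column in base 2, right to left:
  1+0 = 1
  0+0 = 0
  0+0 = 0
  1+1 = 0 carry 1
  1+1+1 = 1 carry 1
  1+0+1 = 0 carry 1
  0+0+1 = 1
  0+0 = 0
  1+1 = 0 carry 1
  1+0+1 = 0 carry 1
  0+0+1 = 1
  0+0 = 0
  1+1 = 0 carry 1
  1+0+1 = 0 carry 1
  0+0+1 = 1
  1+1 = 0 carry 1
  1+1+1 = 1 carry 1
  1+0+1 = 0 carry 1
  0+1+1 = 0 carry 1
  final carry 1
Sum = 0b10010100010001010001; now AND with 0b1000011101110000000:
  10010100010001010001
& 01000011101110000000
= 00000000000000000000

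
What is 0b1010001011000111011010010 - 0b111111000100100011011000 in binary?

Subtract column by column in base 2:
  0-0 → 0
  1-0 → 1
  0-0 → 0
  0-1 → 1 (borrow)
  1-1-1 → 1 (borrow)
  0-0-1 → 1 (borrow)
  1-1-1 → 1 (borrow)
  1-1-1 → 1 (borrow)
  0-0-1 → 1 (borrow)
  1-0-1 → 0
  1-0 → 1
  1-1 → 0
  0-0 → 0
  0-0 → 0
  0-1 → 1 (borrow)
  1-0-1 → 0
  1-0 → 1
  0-0 → 0
  1-1 → 0
  0-1 → 1 (borrow)
  0-1-1 → 0 (borrow)
  0-1-1 → 0 (borrow)
  1-1-1 → 1 (borrow)
  0-1-1 → 0 (borrow)
  1-0-1 → 0

0b10010010100010111111010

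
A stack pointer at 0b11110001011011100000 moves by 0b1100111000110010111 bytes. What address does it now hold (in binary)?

Add column by column in base 2, right to left:
  0+1 = 1
  0+1 = 1
  0+1 = 1
  0+0 = 0
  0+1 = 1
  1+0 = 1
  1+0 = 1
  1+1 = 0 carry 1
  0+1+1 = 0 carry 1
  1+0+1 = 0 carry 1
  1+0+1 = 0 carry 1
  0+0+1 = 1
  1+1 = 0 carry 1
  0+1+1 = 0 carry 1
  0+1+1 = 0 carry 1
  0+0+1 = 1
  1+0 = 1
  1+1 = 0 carry 1
  1+1+1 = 1 carry 1
  1+0+1 = 0 carry 1
  final carry 1

0b101011000100001110111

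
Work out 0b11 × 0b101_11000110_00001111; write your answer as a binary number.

0b100010101001000101101

Multiply each base-2 digit by 3, carrying:
  1×3 = 3 → write 1 carry 1
  1×3+1 = 4 → write 0 carry 2
  1×3+2 = 5 → write 1 carry 2
  1×3+2 = 5 → write 1 carry 2
  0×3+2 = 2 → write 0 carry 1
  0×3+1 = 1 → write 1
  0×3 = 0 → write 0
  0×3 = 0 → write 0
  0×3 = 0 → write 0
  1×3 = 3 → write 1 carry 1
  1×3+1 = 4 → write 0 carry 2
  0×3+2 = 2 → write 0 carry 1
  0×3+1 = 1 → write 1
  0×3 = 0 → write 0
  1×3 = 3 → write 1 carry 1
  1×3+1 = 4 → write 0 carry 2
  1×3+2 = 5 → write 1 carry 2
  0×3+2 = 2 → write 0 carry 1
  1×3+1 = 4 → write 0 carry 2
  remaining carry: 10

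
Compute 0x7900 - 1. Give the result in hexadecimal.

0x78FF

The trailing 2 digits are 0, so subtracting 1 borrows through: they become F and the next digit up decrements.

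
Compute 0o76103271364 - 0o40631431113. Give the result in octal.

0o35251640251

Subtract column by column in base 8:
  4-3 → 1
  6-1 → 5
  3-1 → 2
  1-1 → 0
  7-3 → 4
  2-4 → 6 (borrow)
  3-1-1 → 1
  0-3 → 5 (borrow)
  1-6-1 → 2 (borrow)
  6-0-1 → 5
  7-4 → 3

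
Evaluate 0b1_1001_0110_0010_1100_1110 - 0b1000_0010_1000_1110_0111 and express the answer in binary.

Subtract column by column in base 2:
  0-1 → 1 (borrow)
  1-1-1 → 1 (borrow)
  1-1-1 → 1 (borrow)
  1-0-1 → 0
  0-0 → 0
  0-1 → 1 (borrow)
  1-1-1 → 1 (borrow)
  1-1-1 → 1 (borrow)
  0-0-1 → 1 (borrow)
  1-0-1 → 0
  0-0 → 0
  0-1 → 1 (borrow)
  0-0-1 → 1 (borrow)
  1-1-1 → 1 (borrow)
  1-0-1 → 0
  0-0 → 0
  1-0 → 1
  0-0 → 0
  0-0 → 0
  1-1 → 0
  1-0 → 1

0b100010011100111100111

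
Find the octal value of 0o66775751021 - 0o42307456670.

0o24466272131

Subtract column by column in base 8:
  1-0 → 1
  2-7 → 3 (borrow)
  0-6-1 → 1 (borrow)
  1-6-1 → 2 (borrow)
  5-5-1 → 7 (borrow)
  7-4-1 → 2
  5-7 → 6 (borrow)
  7-0-1 → 6
  7-3 → 4
  6-2 → 4
  6-4 → 2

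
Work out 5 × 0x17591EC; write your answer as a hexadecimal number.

0x74BD99C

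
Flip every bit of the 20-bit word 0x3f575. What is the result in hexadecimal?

0xc0a8a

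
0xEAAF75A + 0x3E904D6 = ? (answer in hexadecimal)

Add column by column in base 16, right to left:
  A+6 = 0 carry 1
  5+D+1 = 3 carry 1
  7+4+1 = C
  F+0 = F
  A+9 = 3 carry 1
  A+E+1 = 9 carry 1
  E+3+1 = 2 carry 1
  final carry 1

0x1293FC30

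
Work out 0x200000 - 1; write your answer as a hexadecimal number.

0x1FFFFF

The trailing 5 digits are 0, so subtracting 1 borrows through: they become F and the next digit up decrements.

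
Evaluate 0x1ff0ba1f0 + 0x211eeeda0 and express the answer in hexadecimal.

0x410fa8f90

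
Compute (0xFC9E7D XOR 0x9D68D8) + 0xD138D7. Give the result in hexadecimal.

0x1332F7C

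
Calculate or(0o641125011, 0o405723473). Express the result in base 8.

0o645727473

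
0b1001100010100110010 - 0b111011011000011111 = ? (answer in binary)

Subtract column by column in base 2:
  0-1 → 1 (borrow)
  1-1-1 → 1 (borrow)
  0-1-1 → 0 (borrow)
  0-1-1 → 0 (borrow)
  1-1-1 → 1 (borrow)
  1-0-1 → 0
  0-0 → 0
  0-0 → 0
  1-0 → 1
  0-1 → 1 (borrow)
  1-1-1 → 1 (borrow)
  0-0-1 → 1 (borrow)
  0-1-1 → 0 (borrow)
  0-1-1 → 0 (borrow)
  1-0-1 → 0
  1-1 → 0
  0-1 → 1 (borrow)
  0-1-1 → 0 (borrow)
  1-0-1 → 0

0b10000111100010011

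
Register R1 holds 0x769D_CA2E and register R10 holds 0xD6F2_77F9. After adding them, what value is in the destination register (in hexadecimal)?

0x14D904227

Add column by column in base 16, right to left:
  E+9 = 7 carry 1
  2+F+1 = 2 carry 1
  A+7+1 = 2 carry 1
  C+7+1 = 4 carry 1
  D+2+1 = 0 carry 1
  9+F+1 = 9 carry 1
  6+6+1 = D
  7+D = 4 carry 1
  final carry 1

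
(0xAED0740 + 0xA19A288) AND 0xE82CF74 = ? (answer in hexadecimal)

0x4028940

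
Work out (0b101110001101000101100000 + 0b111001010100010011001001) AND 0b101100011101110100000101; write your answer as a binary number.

0b100100000001010000000001

Add column by column in base 2, right to left:
  0+1 = 1
  0+0 = 0
  0+0 = 0
  0+1 = 1
  0+0 = 0
  1+0 = 1
  1+1 = 0 carry 1
  0+1+1 = 0 carry 1
  1+0+1 = 0 carry 1
  0+0+1 = 1
  0+1 = 1
  0+0 = 0
  1+0 = 1
  0+0 = 0
  1+1 = 0 carry 1
  1+0+1 = 0 carry 1
  0+1+1 = 0 carry 1
  0+0+1 = 1
  0+1 = 1
  1+0 = 1
  1+0 = 1
  1+1 = 0 carry 1
  0+1+1 = 0 carry 1
  1+1+1 = 1 carry 1
  final carry 1
Sum = 0b1100111100001011000101001; now AND with 0b101100011101110100000101:
  1100111100001011000101001
& 0101100011101110100000101
= 0100100000001010000000001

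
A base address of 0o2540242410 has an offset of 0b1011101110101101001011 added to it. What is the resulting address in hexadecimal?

0x15B03053

0o2540242410 = 0x15814508 in hexadecimal.
0b1011101110101101001011 = 0x2EEB4B in hexadecimal.
Add column by column in base 16, right to left:
  8+B = 3 carry 1
  0+4+1 = 5
  5+B = 0 carry 1
  4+E+1 = 3 carry 1
  1+E+1 = 0 carry 1
  8+2+1 = B
  5+0 = 5
  1+0 = 1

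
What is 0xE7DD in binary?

0b1110011111011101

Expand each hex digit to 4 bits: E=1110 7=0111 D=1101 D=1101.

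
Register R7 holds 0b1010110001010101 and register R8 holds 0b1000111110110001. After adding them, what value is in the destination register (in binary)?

0b10011110000000110

Add column by column in base 2, right to left:
  1+1 = 0 carry 1
  0+0+1 = 1
  1+0 = 1
  0+0 = 0
  1+1 = 0 carry 1
  0+1+1 = 0 carry 1
  1+0+1 = 0 carry 1
  0+1+1 = 0 carry 1
  0+1+1 = 0 carry 1
  0+1+1 = 0 carry 1
  1+1+1 = 1 carry 1
  1+1+1 = 1 carry 1
  0+0+1 = 1
  1+0 = 1
  0+0 = 0
  1+1 = 0 carry 1
  final carry 1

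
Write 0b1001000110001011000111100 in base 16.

0x123163C

Group the bits into nibbles: 0001 0010 0011 0001 0110 0011 1100 → 123163C.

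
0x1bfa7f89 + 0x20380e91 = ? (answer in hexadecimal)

Add column by column in base 16, right to left:
  9+1 = a
  8+9 = 1 carry 1
  f+e+1 = e carry 1
  7+0+1 = 8
  a+8 = 2 carry 1
  f+3+1 = 3 carry 1
  b+0+1 = c
  1+2 = 3

0x3c328e1a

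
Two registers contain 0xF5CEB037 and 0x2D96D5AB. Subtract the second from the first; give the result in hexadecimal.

Subtract column by column in base 16:
  7-B → C (borrow)
  3-A-1 → 8 (borrow)
  0-5-1 → A (borrow)
  B-D-1 → D (borrow)
  E-6-1 → 7
  C-9 → 3
  5-D → 8 (borrow)
  F-2-1 → C

0xC837DA8C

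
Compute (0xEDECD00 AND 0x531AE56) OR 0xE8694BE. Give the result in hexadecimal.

0xEDECD00 AND 0x531AE56 = 0x4108C00.
Then OR with 0xE8694BE.

0xE969CBE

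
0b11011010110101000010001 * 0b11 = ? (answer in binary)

Multiply each base-2 digit by 3, carrying:
  1×3 = 3 → write 1 carry 1
  0×3+1 = 1 → write 1
  0×3 = 0 → write 0
  0×3 = 0 → write 0
  1×3 = 3 → write 1 carry 1
  0×3+1 = 1 → write 1
  0×3 = 0 → write 0
  0×3 = 0 → write 0
  0×3 = 0 → write 0
  1×3 = 3 → write 1 carry 1
  0×3+1 = 1 → write 1
  1×3 = 3 → write 1 carry 1
  0×3+1 = 1 → write 1
  1×3 = 3 → write 1 carry 1
  1×3+1 = 4 → write 0 carry 2
  0×3+2 = 2 → write 0 carry 1
  1×3+1 = 4 → write 0 carry 2
  0×3+2 = 2 → write 0 carry 1
  1×3+1 = 4 → write 0 carry 2
  1×3+2 = 5 → write 1 carry 2
  0×3+2 = 2 → write 0 carry 1
  1×3+1 = 4 → write 0 carry 2
  1×3+2 = 5 → write 1 carry 2
  remaining carry: 10

0b1010010000011111000110011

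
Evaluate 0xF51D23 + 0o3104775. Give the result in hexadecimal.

0x101A720

0o3104775 = 0xC89FD in hexadecimal.
Add column by column in base 16, right to left:
  3+D = 0 carry 1
  2+F+1 = 2 carry 1
  D+9+1 = 7 carry 1
  1+8+1 = A
  5+C = 1 carry 1
  F+0+1 = 0 carry 1
  final carry 1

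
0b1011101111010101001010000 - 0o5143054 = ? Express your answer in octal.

0o130562044

0b1011101111010101001010000 = 0o135725120 in octal.
Subtract column by column in base 8:
  0-4 → 4 (borrow)
  2-5-1 → 4 (borrow)
  1-0-1 → 0
  5-3 → 2
  2-4 → 6 (borrow)
  7-1-1 → 5
  5-5 → 0
  3-0 → 3
  1-0 → 1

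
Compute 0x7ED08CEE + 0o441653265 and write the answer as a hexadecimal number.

0o441653265 = 0x48756B5 in hexadecimal.
Add column by column in base 16, right to left:
  E+5 = 3 carry 1
  E+B+1 = A carry 1
  C+6+1 = 3 carry 1
  8+5+1 = E
  0+7 = 7
  D+8 = 5 carry 1
  E+4+1 = 3 carry 1
  7+0+1 = 8

0x8357E3A3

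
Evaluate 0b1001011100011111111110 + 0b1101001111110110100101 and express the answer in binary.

Add column by column in base 2, right to left:
  0+1 = 1
  1+0 = 1
  1+1 = 0 carry 1
  1+0+1 = 0 carry 1
  1+0+1 = 0 carry 1
  1+1+1 = 1 carry 1
  1+0+1 = 0 carry 1
  1+1+1 = 1 carry 1
  1+1+1 = 1 carry 1
  1+0+1 = 0 carry 1
  1+1+1 = 1 carry 1
  0+1+1 = 0 carry 1
  0+1+1 = 0 carry 1
  0+1+1 = 0 carry 1
  1+1+1 = 1 carry 1
  1+1+1 = 1 carry 1
  1+0+1 = 0 carry 1
  0+0+1 = 1
  1+1 = 0 carry 1
  0+0+1 = 1
  0+1 = 1
  1+1 = 0 carry 1
  final carry 1

0b10110101100010110100011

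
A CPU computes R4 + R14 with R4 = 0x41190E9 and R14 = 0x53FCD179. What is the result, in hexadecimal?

0x580E6262

Add column by column in base 16, right to left:
  9+9 = 2 carry 1
  E+7+1 = 6 carry 1
  0+1+1 = 2
  9+D = 6 carry 1
  1+C+1 = E
  1+F = 0 carry 1
  4+3+1 = 8
  0+5 = 5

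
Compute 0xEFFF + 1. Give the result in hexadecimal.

The trailing 3 digits are F (max in base 16), so adding 1 cascades: they roll to 0 and the next digit up increments.

0xF000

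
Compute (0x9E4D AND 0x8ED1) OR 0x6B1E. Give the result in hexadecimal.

0xEF5F

0x9E4D AND 0x8ED1 = 0x8E41.
Then OR with 0x6B1E.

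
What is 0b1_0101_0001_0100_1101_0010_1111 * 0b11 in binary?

0b11111100111110011110001101

Multiply each base-2 digit by 3, carrying:
  1×3 = 3 → write 1 carry 1
  1×3+1 = 4 → write 0 carry 2
  1×3+2 = 5 → write 1 carry 2
  1×3+2 = 5 → write 1 carry 2
  0×3+2 = 2 → write 0 carry 1
  1×3+1 = 4 → write 0 carry 2
  0×3+2 = 2 → write 0 carry 1
  0×3+1 = 1 → write 1
  1×3 = 3 → write 1 carry 1
  0×3+1 = 1 → write 1
  1×3 = 3 → write 1 carry 1
  1×3+1 = 4 → write 0 carry 2
  0×3+2 = 2 → write 0 carry 1
  0×3+1 = 1 → write 1
  1×3 = 3 → write 1 carry 1
  0×3+1 = 1 → write 1
  1×3 = 3 → write 1 carry 1
  0×3+1 = 1 → write 1
  0×3 = 0 → write 0
  0×3 = 0 → write 0
  1×3 = 3 → write 1 carry 1
  0×3+1 = 1 → write 1
  1×3 = 3 → write 1 carry 1
  0×3+1 = 1 → write 1
  1×3 = 3 → write 1 carry 1
  remaining carry: 1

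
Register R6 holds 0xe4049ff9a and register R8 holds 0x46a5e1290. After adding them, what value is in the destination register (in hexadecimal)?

0x12aaa8122a

Add column by column in base 16, right to left:
  a+0 = a
  9+9 = 2 carry 1
  f+2+1 = 2 carry 1
  f+1+1 = 1 carry 1
  9+e+1 = 8 carry 1
  4+5+1 = a
  0+a = a
  4+6 = a
  e+4 = 2 carry 1
  final carry 1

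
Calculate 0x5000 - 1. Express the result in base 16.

0x4FFF

The trailing 3 digits are 0, so subtracting 1 borrows through: they become F and the next digit up decrements.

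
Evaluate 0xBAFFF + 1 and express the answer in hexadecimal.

0xBB000

The trailing 3 digits are F (max in base 16), so adding 1 cascades: they roll to 0 and the next digit up increments.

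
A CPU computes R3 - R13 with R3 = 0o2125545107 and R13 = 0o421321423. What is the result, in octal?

Subtract column by column in base 8:
  7-3 → 4
  0-2 → 6 (borrow)
  1-4-1 → 4 (borrow)
  5-1-1 → 3
  4-2 → 2
  5-3 → 2
  5-1 → 4
  2-2 → 0
  1-4 → 5 (borrow)
  2-0-1 → 1

0o1504223464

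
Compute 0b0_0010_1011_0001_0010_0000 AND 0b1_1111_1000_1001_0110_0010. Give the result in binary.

0b000101000000100100000

AND bit by bit (1 only where both bits are 1):
  000101011000100100000
& 111111000100101100010
= 000101000000100100000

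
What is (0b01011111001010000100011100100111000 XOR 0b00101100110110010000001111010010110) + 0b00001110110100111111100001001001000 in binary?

0b10000010110001010011110100111110110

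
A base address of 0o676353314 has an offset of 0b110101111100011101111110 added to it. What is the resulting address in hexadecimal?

0x7d19e4a

0o676353314 = 0x6f9d6cc in hexadecimal.
0b110101111100011101111110 = 0xd7c77e in hexadecimal.
Add column by column in base 16, right to left:
  c+e = a carry 1
  c+7+1 = 4 carry 1
  6+7+1 = e
  d+c = 9 carry 1
  9+7+1 = 1 carry 1
  f+d+1 = d carry 1
  6+0+1 = 7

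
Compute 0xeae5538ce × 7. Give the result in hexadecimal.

Multiply each base-16 digit by 7, carrying:
  e×7 = 98 → write 2 carry 6
  c×7+6 = 90 → write a carry 5
  8×7+5 = 61 → write d carry 3
  3×7+3 = 24 → write 8 carry 1
  5×7+1 = 36 → write 4 carry 2
  5×7+2 = 37 → write 5 carry 2
  e×7+2 = 100 → write 4 carry 6
  a×7+6 = 76 → write c carry 4
  e×7+4 = 102 → write 6 carry 6
  remaining carry: 6

0x66c4548da2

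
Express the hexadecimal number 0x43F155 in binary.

Expand each hex digit to 4 bits: 4=0100 3=0011 F=1111 1=0001 5=0101 5=0101.

0b10000111111000101010101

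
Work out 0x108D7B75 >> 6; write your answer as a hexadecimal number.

0x4235ED

6 bits is not a whole number of base-16 digits; in binary: 10000100011010111101101110101 >> 6 = 10000100011010111101101.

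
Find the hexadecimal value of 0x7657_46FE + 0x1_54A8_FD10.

Add column by column in base 16, right to left:
  E+0 = E
  F+1 = 0 carry 1
  6+D+1 = 4 carry 1
  4+F+1 = 4 carry 1
  7+8+1 = 0 carry 1
  5+A+1 = 0 carry 1
  6+4+1 = B
  7+5 = C
  0+1 = 1

0x1CB00440E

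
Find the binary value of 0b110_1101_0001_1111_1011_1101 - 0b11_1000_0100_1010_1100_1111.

Subtract column by column in base 2:
  1-1 → 0
  0-1 → 1 (borrow)
  1-1-1 → 1 (borrow)
  1-1-1 → 1 (borrow)
  1-0-1 → 0
  1-0 → 1
  0-1 → 1 (borrow)
  1-1-1 → 1 (borrow)
  1-0-1 → 0
  1-1 → 0
  1-0 → 1
  1-1 → 0
  1-0 → 1
  0-0 → 0
  0-1 → 1 (borrow)
  0-0-1 → 1 (borrow)
  1-0-1 → 0
  0-0 → 0
  1-0 → 1
  1-1 → 0
  0-1 → 1 (borrow)
  1-1-1 → 1 (borrow)
  1-0-1 → 0

0b1101001101010011101110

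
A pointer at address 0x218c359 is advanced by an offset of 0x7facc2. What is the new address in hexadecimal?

Add column by column in base 16, right to left:
  9+2 = b
  5+c = 1 carry 1
  3+c+1 = 0 carry 1
  c+a+1 = 7 carry 1
  8+f+1 = 8 carry 1
  1+7+1 = 9
  2+0 = 2

0x298701b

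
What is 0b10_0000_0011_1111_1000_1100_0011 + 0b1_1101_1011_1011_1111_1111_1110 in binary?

Add column by column in base 2, right to left:
  1+0 = 1
  1+1 = 0 carry 1
  0+1+1 = 0 carry 1
  0+1+1 = 0 carry 1
  0+1+1 = 0 carry 1
  0+1+1 = 0 carry 1
  1+1+1 = 1 carry 1
  1+1+1 = 1 carry 1
  0+1+1 = 0 carry 1
  0+1+1 = 0 carry 1
  0+1+1 = 0 carry 1
  1+1+1 = 1 carry 1
  1+1+1 = 1 carry 1
  1+1+1 = 1 carry 1
  1+0+1 = 0 carry 1
  1+1+1 = 1 carry 1
  1+1+1 = 1 carry 1
  1+1+1 = 1 carry 1
  0+0+1 = 1
  0+1 = 1
  0+1 = 1
  0+0 = 0
  0+1 = 1
  0+1 = 1
  0+1 = 1
  1+0 = 1

0b11110111111011100011000001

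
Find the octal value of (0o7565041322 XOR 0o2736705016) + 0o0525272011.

First 0o7565041322 XOR 0o2736705016 = 0o5253744334.
Add column by column in base 8, right to left:
  4+1 = 5
  3+1 = 4
  3+0 = 3
  4+2 = 6
  4+7 = 3 carry 1
  7+2+1 = 2 carry 1
  3+5+1 = 1 carry 1
  5+2+1 = 0 carry 1
  2+5+1 = 0 carry 1
  5+0+1 = 6

0o6001236345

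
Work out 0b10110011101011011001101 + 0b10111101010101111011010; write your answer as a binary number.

Add column by column in base 2, right to left:
  1+0 = 1
  0+1 = 1
  1+0 = 1
  1+1 = 0 carry 1
  0+1+1 = 0 carry 1
  0+0+1 = 1
  1+1 = 0 carry 1
  1+1+1 = 1 carry 1
  0+1+1 = 0 carry 1
  1+1+1 = 1 carry 1
  1+0+1 = 0 carry 1
  0+1+1 = 0 carry 1
  1+0+1 = 0 carry 1
  0+1+1 = 0 carry 1
  1+0+1 = 0 carry 1
  1+1+1 = 1 carry 1
  1+0+1 = 0 carry 1
  0+1+1 = 0 carry 1
  0+1+1 = 0 carry 1
  1+1+1 = 1 carry 1
  1+1+1 = 1 carry 1
  0+0+1 = 1
  1+1 = 0 carry 1
  final carry 1

0b101110001000001010100111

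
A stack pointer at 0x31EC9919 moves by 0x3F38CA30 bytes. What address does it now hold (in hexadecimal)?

Add column by column in base 16, right to left:
  9+0 = 9
  1+3 = 4
  9+A = 3 carry 1
  9+C+1 = 6 carry 1
  C+8+1 = 5 carry 1
  E+3+1 = 2 carry 1
  1+F+1 = 1 carry 1
  3+3+1 = 7

0x71256349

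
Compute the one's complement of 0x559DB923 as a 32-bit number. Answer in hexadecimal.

Each hex digit d becomes F−d:
  5→A, 5→A, 9→6, D→2, B→4, 9→6, 2→D, 3→C

0xAA6246DC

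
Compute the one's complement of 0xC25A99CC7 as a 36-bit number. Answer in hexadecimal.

Each hex digit d becomes F−d:
  C→3, 2→D, 5→A, A→5, 9→6, 9→6, C→3, C→3, 7→8

0x3DA566338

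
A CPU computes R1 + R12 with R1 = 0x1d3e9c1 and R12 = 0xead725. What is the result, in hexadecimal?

Add column by column in base 16, right to left:
  1+5 = 6
  c+2 = e
  9+7 = 0 carry 1
  e+d+1 = c carry 1
  3+a+1 = e
  d+e = b carry 1
  1+0+1 = 2

0x2bec0e6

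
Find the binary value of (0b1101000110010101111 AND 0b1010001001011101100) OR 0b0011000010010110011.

0b1011000010010111111

0b1101000110010101111 AND 0b1010001001011101100 = 0b1000000000010101100.
Then OR with 0b0011000010010110011.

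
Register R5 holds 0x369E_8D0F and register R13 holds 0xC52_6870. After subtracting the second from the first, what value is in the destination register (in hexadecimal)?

0x2A4C249F

Subtract column by column in base 16:
  F-0 → F
  0-7 → 9 (borrow)
  D-8-1 → 4
  8-6 → 2
  E-2 → C
  9-5 → 4
  6-C → A (borrow)
  3-0-1 → 2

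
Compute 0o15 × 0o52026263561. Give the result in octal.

0o1042442440275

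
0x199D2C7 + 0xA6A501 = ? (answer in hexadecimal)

Add column by column in base 16, right to left:
  7+1 = 8
  C+0 = C
  2+5 = 7
  D+A = 7 carry 1
  9+6+1 = 0 carry 1
  9+A+1 = 4 carry 1
  1+0+1 = 2

0x24077C8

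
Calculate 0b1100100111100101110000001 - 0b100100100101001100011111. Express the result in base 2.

Subtract column by column in base 2:
  1-1 → 0
  0-1 → 1 (borrow)
  0-1-1 → 0 (borrow)
  0-1-1 → 0 (borrow)
  0-1-1 → 0 (borrow)
  0-0-1 → 1 (borrow)
  0-0-1 → 1 (borrow)
  1-0-1 → 0
  1-1 → 0
  1-1 → 0
  0-0 → 0
  1-0 → 1
  0-1 → 1 (borrow)
  0-0-1 → 1 (borrow)
  1-1-1 → 1 (borrow)
  1-0-1 → 0
  1-0 → 1
  1-1 → 0
  0-0 → 0
  0-0 → 0
  1-1 → 0
  0-0 → 0
  0-0 → 0
  1-1 → 0
  1-0 → 1

0b1000000010111100001100010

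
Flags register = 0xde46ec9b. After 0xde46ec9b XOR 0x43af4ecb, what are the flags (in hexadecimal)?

XOR each hex digit independently (no carries):
  d^4=9, e^3=d, 4^a=e, 6^f=9, e^4=a, c^e=2, 9^c=5, b^b=0

0x9de9a250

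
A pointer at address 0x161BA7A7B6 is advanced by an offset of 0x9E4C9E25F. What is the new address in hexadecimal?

Add column by column in base 16, right to left:
  6+F = 5 carry 1
  B+5+1 = 1 carry 1
  7+2+1 = A
  A+E = 8 carry 1
  7+9+1 = 1 carry 1
  A+C+1 = 7 carry 1
  B+4+1 = 0 carry 1
  1+E+1 = 0 carry 1
  6+9+1 = 0 carry 1
  1+0+1 = 2

0x2000718A15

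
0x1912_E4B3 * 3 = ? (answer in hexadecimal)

0x4B38AE19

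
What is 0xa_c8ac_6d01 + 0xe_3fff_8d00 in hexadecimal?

Add column by column in base 16, right to left:
  1+0 = 1
  0+0 = 0
  d+d = a carry 1
  6+8+1 = f
  c+f = b carry 1
  a+f+1 = a carry 1
  8+f+1 = 8 carry 1
  c+3+1 = 0 carry 1
  a+e+1 = 9 carry 1
  final carry 1

0x1908abfa01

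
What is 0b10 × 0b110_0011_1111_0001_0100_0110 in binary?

0b110001111110001010001100

Multiply each base-2 digit by 2, carrying:
  0×2 = 0 → write 0
  1×2 = 2 → write 0 carry 1
  1×2+1 = 3 → write 1 carry 1
  0×2+1 = 1 → write 1
  0×2 = 0 → write 0
  0×2 = 0 → write 0
  1×2 = 2 → write 0 carry 1
  0×2+1 = 1 → write 1
  1×2 = 2 → write 0 carry 1
  0×2+1 = 1 → write 1
  0×2 = 0 → write 0
  0×2 = 0 → write 0
  1×2 = 2 → write 0 carry 1
  1×2+1 = 3 → write 1 carry 1
  1×2+1 = 3 → write 1 carry 1
  1×2+1 = 3 → write 1 carry 1
  1×2+1 = 3 → write 1 carry 1
  1×2+1 = 3 → write 1 carry 1
  0×2+1 = 1 → write 1
  0×2 = 0 → write 0
  0×2 = 0 → write 0
  1×2 = 2 → write 0 carry 1
  1×2+1 = 3 → write 1 carry 1
  remaining carry: 1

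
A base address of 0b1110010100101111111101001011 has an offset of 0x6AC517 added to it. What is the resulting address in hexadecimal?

0xEBDC462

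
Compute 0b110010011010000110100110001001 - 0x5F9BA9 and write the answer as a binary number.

0b110010000010001100110111100000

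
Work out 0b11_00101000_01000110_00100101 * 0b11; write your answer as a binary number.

0b1001011110001101001001101111

Multiply each base-2 digit by 3, carrying:
  1×3 = 3 → write 1 carry 1
  0×3+1 = 1 → write 1
  1×3 = 3 → write 1 carry 1
  0×3+1 = 1 → write 1
  0×3 = 0 → write 0
  1×3 = 3 → write 1 carry 1
  0×3+1 = 1 → write 1
  0×3 = 0 → write 0
  0×3 = 0 → write 0
  1×3 = 3 → write 1 carry 1
  1×3+1 = 4 → write 0 carry 2
  0×3+2 = 2 → write 0 carry 1
  0×3+1 = 1 → write 1
  0×3 = 0 → write 0
  1×3 = 3 → write 1 carry 1
  0×3+1 = 1 → write 1
  0×3 = 0 → write 0
  0×3 = 0 → write 0
  0×3 = 0 → write 0
  1×3 = 3 → write 1 carry 1
  0×3+1 = 1 → write 1
  1×3 = 3 → write 1 carry 1
  0×3+1 = 1 → write 1
  0×3 = 0 → write 0
  1×3 = 3 → write 1 carry 1
  1×3+1 = 4 → write 0 carry 2
  remaining carry: 10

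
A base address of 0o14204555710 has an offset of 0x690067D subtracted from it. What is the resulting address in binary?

0b1011011100000101101010101001011

0o14204555710 = 0b1100010000100101101101111001000 in binary.
0x690067D = 0b110100100000000011001111101 in binary.
Subtract column by column in base 2:
  0-1 → 1 (borrow)
  0-0-1 → 1 (borrow)
  0-1-1 → 0 (borrow)
  1-1-1 → 1 (borrow)
  0-1-1 → 0 (borrow)
  0-1-1 → 0 (borrow)
  1-1-1 → 1 (borrow)
  1-0-1 → 0
  1-0 → 1
  1-1 → 0
  0-1 → 1 (borrow)
  1-0-1 → 0
  1-0 → 1
  0-0 → 0
  1-0 → 1
  1-0 → 1
  0-0 → 0
  1-0 → 1
  0-0 → 0
  0-0 → 0
  1-1 → 0
  0-0 → 0
  0-0 → 0
  0-1 → 1 (borrow)
  0-0-1 → 1 (borrow)
  1-1-1 → 1 (borrow)
  0-1-1 → 0 (borrow)
  0-0-1 → 1 (borrow)
  0-0-1 → 1 (borrow)
  1-0-1 → 0
  1-0 → 1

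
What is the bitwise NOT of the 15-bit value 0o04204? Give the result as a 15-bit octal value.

Each oct digit d becomes 7−d:
  0→7, 4→3, 2→5, 0→7, 4→3

0o73573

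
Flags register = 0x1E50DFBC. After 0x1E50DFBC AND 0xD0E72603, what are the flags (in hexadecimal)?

0x10400600

AND each hex digit independently (no carries):
  1&D=1, E&0=0, 5&E=4, 0&7=0, D&2=0, F&6=6, B&0=0, C&3=0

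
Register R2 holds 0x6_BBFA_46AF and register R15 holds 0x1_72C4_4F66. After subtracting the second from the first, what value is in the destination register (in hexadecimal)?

0x54935F749

Subtract column by column in base 16:
  F-6 → 9
  A-6 → 4
  6-F → 7 (borrow)
  4-4-1 → F (borrow)
  A-4-1 → 5
  F-C → 3
  B-2 → 9
  B-7 → 4
  6-1 → 5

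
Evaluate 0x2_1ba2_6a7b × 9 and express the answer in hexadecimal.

0x12f8b5be53

Multiply each base-16 digit by 9, carrying:
  b×9 = 99 → write 3 carry 6
  7×9+6 = 69 → write 5 carry 4
  a×9+4 = 94 → write e carry 5
  6×9+5 = 59 → write b carry 3
  2×9+3 = 21 → write 5 carry 1
  a×9+1 = 91 → write b carry 5
  b×9+5 = 104 → write 8 carry 6
  1×9+6 = 15 → write f
  2×9 = 18 → write 2 carry 1
  remaining carry: 1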